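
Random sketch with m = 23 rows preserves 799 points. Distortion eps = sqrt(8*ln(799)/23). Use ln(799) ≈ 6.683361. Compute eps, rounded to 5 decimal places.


ln(799) ≈ 6.683361.
8*ln(N)/m ≈ 8*6.683361/23 ≈ 2.3246473.
eps = sqrt(2.3246473) ≈ 1.5246794 ≈ 1.52468.

1.52468


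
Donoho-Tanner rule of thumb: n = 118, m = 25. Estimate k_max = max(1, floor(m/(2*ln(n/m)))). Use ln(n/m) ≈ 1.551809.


n/m = 118/25.
ln(n/m) ≈ 1.551809.
2*ln(n/m) ≈ 3.103618.
m/(2*ln(n/m)) ≈ 25/3.103618 ≈ 8.0551.
floor = 8.
k_max = max(1, 8) = 8.

8


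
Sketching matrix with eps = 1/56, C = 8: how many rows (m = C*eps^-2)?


1/eps = 56.
(1/eps)^2 = 3136.
m = 8*3136 = 25088.

25088


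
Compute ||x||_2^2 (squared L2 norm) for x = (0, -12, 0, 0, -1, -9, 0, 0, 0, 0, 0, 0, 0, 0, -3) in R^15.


Non-zero entries: [(1, -12), (4, -1), (5, -9), (14, -3)]
Squares: [144, 1, 81, 9]
||x||_2^2 = sum = 235.

235


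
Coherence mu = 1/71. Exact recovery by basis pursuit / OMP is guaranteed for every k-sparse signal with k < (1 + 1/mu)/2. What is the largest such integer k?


1/mu = 71.
1 + 1/mu = 72.
(1 + 1/mu)/2 = 36 is an integer and the inequality is strict, so k_max = 36 - 1 = 35.

35


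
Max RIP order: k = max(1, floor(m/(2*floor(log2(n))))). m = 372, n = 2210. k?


floor(log2(2210)) = 11.
2*11 = 22.
m/(2*floor(log2(n))) = 372/22 ≈ 16.9091.
floor = 16.
k = max(1, 16) = 16.

16


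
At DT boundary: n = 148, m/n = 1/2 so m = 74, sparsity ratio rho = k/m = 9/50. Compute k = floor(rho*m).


m = 1/2*148 = 74.
rho = 9/50.
rho*m = 9/50*74 = 13.32.
k = floor(13.32) = 13.

13


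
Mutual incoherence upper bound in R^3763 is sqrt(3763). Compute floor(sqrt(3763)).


61^2 = 3721 <= 3763 < 3844 = 62^2, so 61 <= sqrt(3763) < 62.
floor(sqrt(3763)) = 61.

61


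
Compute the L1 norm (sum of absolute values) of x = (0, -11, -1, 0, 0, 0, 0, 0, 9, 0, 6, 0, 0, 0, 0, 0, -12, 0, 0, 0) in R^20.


Non-zero entries: [(1, -11), (2, -1), (8, 9), (10, 6), (16, -12)]
Absolute values: [11, 1, 9, 6, 12]
||x||_1 = sum = 39.

39


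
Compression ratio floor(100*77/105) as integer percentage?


100*m/n = 100*77/105 ≈ 73.3333.
floor = 73.

73


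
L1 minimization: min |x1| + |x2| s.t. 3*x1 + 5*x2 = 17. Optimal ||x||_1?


Axis intercepts:
  x1 = 17/3, x2 = 0: L1 = 17/3
  x1 = 0, x2 = 17/5: L1 = 17/5
x* = (0, 17/5)
||x*||_1 = 17/5.

17/5


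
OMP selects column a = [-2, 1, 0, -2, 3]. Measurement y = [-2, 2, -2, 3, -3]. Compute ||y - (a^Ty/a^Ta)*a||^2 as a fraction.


a^T a = 18.
a^T y = -9.
coeff = -9/18 = -1/2.
||r||^2 = 51/2.

51/2


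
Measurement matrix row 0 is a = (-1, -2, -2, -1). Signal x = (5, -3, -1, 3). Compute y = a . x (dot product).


Non-zero terms: ['-1*5', '-2*-3', '-2*-1', '-1*3']
Products: [-5, 6, 2, -3]
y = sum = 0.

0


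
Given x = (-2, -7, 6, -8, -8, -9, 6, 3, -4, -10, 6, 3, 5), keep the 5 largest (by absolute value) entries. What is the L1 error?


Sorted |x_i| descending: [10, 9, 8, 8, 7, 6, 6, 6, 5, 4, 3, 3, 2]
Keep top 5: [10, 9, 8, 8, 7]
Tail entries: [6, 6, 6, 5, 4, 3, 3, 2]
L1 error = sum of tail = 35.

35


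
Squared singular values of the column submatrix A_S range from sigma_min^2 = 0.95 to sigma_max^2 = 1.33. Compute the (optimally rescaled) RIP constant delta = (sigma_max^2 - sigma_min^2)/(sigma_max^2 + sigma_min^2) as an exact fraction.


lambda_max - lambda_min = 1.33 - 0.95 = 0.38.
lambda_max + lambda_min = 1.33 + 0.95 = 2.28.
delta = 0.38/2.28 = 38/228 = 1/6.

1/6


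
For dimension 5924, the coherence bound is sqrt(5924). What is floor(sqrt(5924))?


76^2 = 5776 <= 5924 < 5929 = 77^2, so 76 <= sqrt(5924) < 77.
floor(sqrt(5924)) = 76.

76


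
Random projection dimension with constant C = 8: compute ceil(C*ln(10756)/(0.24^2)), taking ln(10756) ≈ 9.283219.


ln(10756) ≈ 9.283219.
eps^2 = 0.24^2 = 0.0576.
C*ln(N)/eps^2 ≈ 8*9.283219/0.0576 ≈ 1289.336.
m = ceil(1289.336) = 1290.

1290


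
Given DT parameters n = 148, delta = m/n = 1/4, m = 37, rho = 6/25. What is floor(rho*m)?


m = 1/4*148 = 37.
rho = 6/25.
rho*m = 6/25*37 = 8.88.
k = floor(8.88) = 8.

8


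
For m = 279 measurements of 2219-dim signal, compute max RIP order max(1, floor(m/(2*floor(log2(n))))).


floor(log2(2219)) = 11.
2*11 = 22.
m/(2*floor(log2(n))) = 279/22 ≈ 12.6818.
floor = 12.
k = max(1, 12) = 12.

12


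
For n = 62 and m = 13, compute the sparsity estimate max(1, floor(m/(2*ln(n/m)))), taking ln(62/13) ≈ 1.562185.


n/m = 62/13.
ln(n/m) ≈ 1.562185.
2*ln(n/m) ≈ 3.12437.
m/(2*ln(n/m)) ≈ 13/3.12437 ≈ 4.1608.
floor = 4.
k_max = max(1, 4) = 4.

4


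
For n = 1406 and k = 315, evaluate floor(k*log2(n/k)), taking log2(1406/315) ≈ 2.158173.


log2(n/k) = log2(1406/315) ≈ 2.158173.
k*log2(n/k) ≈ 315*2.158173 = 679.824495.
floor(679.824495) = 679.

679


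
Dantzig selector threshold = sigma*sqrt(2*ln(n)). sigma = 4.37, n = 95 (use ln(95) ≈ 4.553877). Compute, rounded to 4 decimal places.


ln(95) ≈ 4.553877.
2*ln(n) ≈ 9.107754.
sqrt(2*ln(n)) ≈ sqrt(9.107754) ≈ 3.017906.
threshold ≈ 4.37*3.017906 = 13.18824922 ≈ 13.1882.

13.1882


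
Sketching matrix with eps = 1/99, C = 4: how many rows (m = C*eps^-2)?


1/eps = 99.
(1/eps)^2 = 9801.
m = 4*9801 = 39204.

39204


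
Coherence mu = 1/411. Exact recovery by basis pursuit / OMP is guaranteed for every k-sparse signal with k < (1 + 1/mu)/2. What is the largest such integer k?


1/mu = 411.
1 + 1/mu = 412.
(1 + 1/mu)/2 = 206 is an integer and the inequality is strict, so k_max = 206 - 1 = 205.

205


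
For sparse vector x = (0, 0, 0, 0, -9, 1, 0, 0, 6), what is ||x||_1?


Non-zero entries: [(4, -9), (5, 1), (8, 6)]
Absolute values: [9, 1, 6]
||x||_1 = sum = 16.

16


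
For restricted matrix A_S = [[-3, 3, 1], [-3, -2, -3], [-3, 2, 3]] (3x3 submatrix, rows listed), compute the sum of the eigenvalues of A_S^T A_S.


Sum of eigenvalues of A_S^T A_S = trace(A_S^T A_S) = sum of squared column norms of A_S.
A_S^T A_S diagonal: [27, 17, 19].
trace = 27 + 17 + 19 = 63.

63


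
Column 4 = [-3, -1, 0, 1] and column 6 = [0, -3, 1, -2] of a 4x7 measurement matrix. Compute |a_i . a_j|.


Inner product: -3*0 + -1*-3 + 0*1 + 1*-2
Products: [0, 3, 0, -2]
Sum = 1.
|dot| = 1.

1


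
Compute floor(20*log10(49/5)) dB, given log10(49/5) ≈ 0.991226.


||x||/||e|| = 49/5.
log10(49/5) ≈ 0.991226.
20*log10(||x||/||e||) ≈ 20*0.991226 = 19.82452.
floor(19.82452) = 19.

19


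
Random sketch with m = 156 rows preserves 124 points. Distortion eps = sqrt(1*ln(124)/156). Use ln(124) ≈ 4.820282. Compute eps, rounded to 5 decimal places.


ln(124) ≈ 4.820282.
1*ln(N)/m ≈ 1*4.820282/156 ≈ 0.03089924.
eps = sqrt(0.03089924) ≈ 0.1757818 ≈ 0.17578.

0.17578


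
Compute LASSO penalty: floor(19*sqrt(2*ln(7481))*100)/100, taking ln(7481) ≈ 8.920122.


ln(7481) ≈ 8.920122.
2*ln(n) ≈ 17.840244.
sqrt(2*ln(n)) ≈ sqrt(17.840244) ≈ 4.223771.
lambda ≈ 19*4.223771 = 80.251649.
floor(lambda*100)/100 = 80.25.

80.25


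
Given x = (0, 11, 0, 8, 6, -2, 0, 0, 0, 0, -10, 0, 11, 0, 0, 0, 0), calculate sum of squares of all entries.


Non-zero entries: [(1, 11), (3, 8), (4, 6), (5, -2), (10, -10), (12, 11)]
Squares: [121, 64, 36, 4, 100, 121]
||x||_2^2 = sum = 446.

446


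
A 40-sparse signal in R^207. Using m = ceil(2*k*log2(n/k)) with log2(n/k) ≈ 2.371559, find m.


log2(n/k) = log2(207/40) ≈ 2.371559.
2*k*log2(n/k) ≈ 2*40*2.371559 = 189.72472.
m = ceil(189.72472) = 190.

190


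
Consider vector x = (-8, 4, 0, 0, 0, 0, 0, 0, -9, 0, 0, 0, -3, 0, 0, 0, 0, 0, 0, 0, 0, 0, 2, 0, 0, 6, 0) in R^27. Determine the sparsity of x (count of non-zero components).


Non-zero positions: [0, 1, 8, 12, 22, 25].
Sparsity = 6.

6


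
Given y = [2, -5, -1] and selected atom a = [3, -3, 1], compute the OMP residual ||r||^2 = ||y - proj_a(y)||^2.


a^T a = 19.
a^T y = 20.
coeff = 20/19 = 20/19.
||r||^2 = 170/19.

170/19


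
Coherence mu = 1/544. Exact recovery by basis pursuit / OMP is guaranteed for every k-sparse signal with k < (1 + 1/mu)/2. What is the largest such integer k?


1/mu = 544.
1 + 1/mu = 545.
(1 + 1/mu)/2 = 272.5 is not an integer, so k_max = floor(272.5) = 272.

272


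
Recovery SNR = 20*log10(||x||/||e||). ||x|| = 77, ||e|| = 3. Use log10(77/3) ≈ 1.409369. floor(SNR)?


||x||/||e|| = 77/3.
log10(77/3) ≈ 1.409369.
20*log10(||x||/||e||) ≈ 20*1.409369 = 28.18738.
floor(28.18738) = 28.

28


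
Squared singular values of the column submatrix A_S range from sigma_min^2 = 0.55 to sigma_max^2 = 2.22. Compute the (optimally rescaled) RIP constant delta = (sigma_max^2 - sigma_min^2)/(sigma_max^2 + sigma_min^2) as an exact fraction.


lambda_max - lambda_min = 2.22 - 0.55 = 1.67.
lambda_max + lambda_min = 2.22 + 0.55 = 2.77.
delta = 1.67/2.77 = 167/277.

167/277


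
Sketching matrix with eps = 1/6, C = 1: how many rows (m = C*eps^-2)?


1/eps = 6.
(1/eps)^2 = 36.
m = 1*36 = 36.

36


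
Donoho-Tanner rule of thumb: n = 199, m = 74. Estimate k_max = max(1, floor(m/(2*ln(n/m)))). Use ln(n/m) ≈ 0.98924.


n/m = 199/74.
ln(n/m) ≈ 0.98924.
2*ln(n/m) ≈ 1.97848.
m/(2*ln(n/m)) ≈ 74/1.97848 ≈ 37.4025.
floor = 37.
k_max = max(1, 37) = 37.

37


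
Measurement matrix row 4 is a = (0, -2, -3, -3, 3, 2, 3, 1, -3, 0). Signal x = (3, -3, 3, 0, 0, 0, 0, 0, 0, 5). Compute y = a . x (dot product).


Non-zero terms: ['0*3', '-2*-3', '-3*3', '0*5']
Products: [0, 6, -9, 0]
y = sum = -3.

-3


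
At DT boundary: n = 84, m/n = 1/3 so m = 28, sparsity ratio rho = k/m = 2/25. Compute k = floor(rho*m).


m = 1/3*84 = 28.
rho = 2/25.
rho*m = 2/25*28 = 2.24.
k = floor(2.24) = 2.

2


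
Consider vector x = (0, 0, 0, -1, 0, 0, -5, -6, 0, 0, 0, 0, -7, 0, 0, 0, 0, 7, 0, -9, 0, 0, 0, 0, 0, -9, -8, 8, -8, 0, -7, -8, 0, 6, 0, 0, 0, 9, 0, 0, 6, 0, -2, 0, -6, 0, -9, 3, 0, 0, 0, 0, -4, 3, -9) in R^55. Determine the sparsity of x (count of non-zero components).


Non-zero positions: [3, 6, 7, 12, 17, 19, 25, 26, 27, 28, 30, 31, 33, 37, 40, 42, 44, 46, 47, 52, 53, 54].
Sparsity = 22.

22


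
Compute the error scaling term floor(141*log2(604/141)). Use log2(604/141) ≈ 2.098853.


log2(n/k) = log2(604/141) ≈ 2.098853.
k*log2(n/k) ≈ 141*2.098853 = 295.938273.
floor(295.938273) = 295.

295


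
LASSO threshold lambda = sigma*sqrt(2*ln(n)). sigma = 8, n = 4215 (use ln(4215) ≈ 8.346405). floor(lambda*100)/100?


ln(4215) ≈ 8.346405.
2*ln(n) ≈ 16.69281.
sqrt(2*ln(n)) ≈ sqrt(16.69281) ≈ 4.085684.
lambda ≈ 8*4.085684 = 32.685472.
floor(lambda*100)/100 = 32.68.

32.68


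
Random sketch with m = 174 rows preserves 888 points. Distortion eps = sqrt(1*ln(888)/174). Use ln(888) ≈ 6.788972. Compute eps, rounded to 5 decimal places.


ln(888) ≈ 6.788972.
1*ln(N)/m ≈ 1*6.788972/174 ≈ 0.03901708.
eps = sqrt(0.03901708) ≈ 0.1975274 ≈ 0.19753.

0.19753


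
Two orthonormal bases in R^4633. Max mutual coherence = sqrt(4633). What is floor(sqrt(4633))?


68^2 = 4624 <= 4633 < 4761 = 69^2, so 68 <= sqrt(4633) < 69.
floor(sqrt(4633)) = 68.

68


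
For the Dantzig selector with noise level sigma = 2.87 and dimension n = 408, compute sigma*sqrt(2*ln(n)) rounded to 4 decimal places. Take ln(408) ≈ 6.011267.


ln(408) ≈ 6.011267.
2*ln(n) ≈ 12.022534.
sqrt(2*ln(n)) ≈ sqrt(12.022534) ≈ 3.467353.
threshold ≈ 2.87*3.467353 = 9.95130311 ≈ 9.9513.

9.9513


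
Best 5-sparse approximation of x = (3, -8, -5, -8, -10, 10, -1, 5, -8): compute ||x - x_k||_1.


Sorted |x_i| descending: [10, 10, 8, 8, 8, 5, 5, 3, 1]
Keep top 5: [10, 10, 8, 8, 8]
Tail entries: [5, 5, 3, 1]
L1 error = sum of tail = 14.

14


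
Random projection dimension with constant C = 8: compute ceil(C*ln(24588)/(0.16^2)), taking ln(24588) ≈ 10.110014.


ln(24588) ≈ 10.110014.
eps^2 = 0.16^2 = 0.0256.
C*ln(N)/eps^2 ≈ 8*10.110014/0.0256 ≈ 3159.3794.
m = ceil(3159.3794) = 3160.

3160


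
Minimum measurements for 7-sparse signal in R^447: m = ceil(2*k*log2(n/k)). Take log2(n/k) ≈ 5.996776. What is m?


log2(n/k) = log2(447/7) ≈ 5.996776.
2*k*log2(n/k) ≈ 2*7*5.996776 = 83.954864.
m = ceil(83.954864) = 84.

84


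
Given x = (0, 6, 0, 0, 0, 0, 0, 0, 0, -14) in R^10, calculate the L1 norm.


Non-zero entries: [(1, 6), (9, -14)]
Absolute values: [6, 14]
||x||_1 = sum = 20.

20


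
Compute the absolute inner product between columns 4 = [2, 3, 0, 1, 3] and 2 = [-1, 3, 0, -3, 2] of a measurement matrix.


Inner product: 2*-1 + 3*3 + 0*0 + 1*-3 + 3*2
Products: [-2, 9, 0, -3, 6]
Sum = 10.
|dot| = 10.

10


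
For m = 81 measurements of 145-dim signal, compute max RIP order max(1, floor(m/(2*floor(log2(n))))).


floor(log2(145)) = 7.
2*7 = 14.
m/(2*floor(log2(n))) = 81/14 ≈ 5.7857.
floor = 5.
k = max(1, 5) = 5.

5


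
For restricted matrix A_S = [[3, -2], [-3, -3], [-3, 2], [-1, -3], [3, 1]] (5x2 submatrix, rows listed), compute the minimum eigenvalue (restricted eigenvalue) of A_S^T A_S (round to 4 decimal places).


A_S^T A_S = [[37, 3], [3, 27]].
trace = 64.
det = 990.
disc = trace^2 - 4*det = 4096 - 4*990 = 136.
sqrt(136) ≈ 11.661904.
lam_min = (64 - sqrt(136))/2 ≈ (64 - 11.661904)/2 = 26.169048 ≈ 26.1690.

26.1690


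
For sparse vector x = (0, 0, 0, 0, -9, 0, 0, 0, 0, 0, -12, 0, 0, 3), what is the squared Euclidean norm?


Non-zero entries: [(4, -9), (10, -12), (13, 3)]
Squares: [81, 144, 9]
||x||_2^2 = sum = 234.

234


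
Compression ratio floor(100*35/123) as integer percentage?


100*m/n = 100*35/123 ≈ 28.4553.
floor = 28.

28


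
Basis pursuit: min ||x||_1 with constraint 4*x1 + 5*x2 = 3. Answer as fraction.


Axis intercepts:
  x1 = 3/4, x2 = 0: L1 = 3/4
  x1 = 0, x2 = 3/5: L1 = 3/5
x* = (0, 3/5)
||x*||_1 = 3/5.

3/5


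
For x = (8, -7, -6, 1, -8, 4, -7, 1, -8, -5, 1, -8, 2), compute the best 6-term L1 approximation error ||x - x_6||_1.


Sorted |x_i| descending: [8, 8, 8, 8, 7, 7, 6, 5, 4, 2, 1, 1, 1]
Keep top 6: [8, 8, 8, 8, 7, 7]
Tail entries: [6, 5, 4, 2, 1, 1, 1]
L1 error = sum of tail = 20.

20


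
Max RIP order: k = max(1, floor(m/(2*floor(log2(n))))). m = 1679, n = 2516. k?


floor(log2(2516)) = 11.
2*11 = 22.
m/(2*floor(log2(n))) = 1679/22 ≈ 76.3182.
floor = 76.
k = max(1, 76) = 76.

76


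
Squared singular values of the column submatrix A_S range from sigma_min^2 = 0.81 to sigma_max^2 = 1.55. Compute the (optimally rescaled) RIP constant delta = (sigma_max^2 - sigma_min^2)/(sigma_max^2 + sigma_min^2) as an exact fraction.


lambda_max - lambda_min = 1.55 - 0.81 = 0.74.
lambda_max + lambda_min = 1.55 + 0.81 = 2.36.
delta = 0.74/2.36 = 74/236 = 37/118.

37/118


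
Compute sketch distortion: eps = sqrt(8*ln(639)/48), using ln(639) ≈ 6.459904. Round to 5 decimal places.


ln(639) ≈ 6.459904.
8*ln(N)/m ≈ 8*6.459904/48 ≈ 1.07665067.
eps = sqrt(1.07665067) ≈ 1.0376178 ≈ 1.03762.

1.03762


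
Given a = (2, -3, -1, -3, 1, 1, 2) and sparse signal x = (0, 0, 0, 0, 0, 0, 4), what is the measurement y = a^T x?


Non-zero terms: ['2*4']
Products: [8]
y = sum = 8.

8


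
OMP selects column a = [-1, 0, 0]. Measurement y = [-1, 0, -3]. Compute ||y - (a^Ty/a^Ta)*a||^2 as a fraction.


a^T a = 1.
a^T y = 1.
coeff = 1/1 = 1.
||r||^2 = 9.

9


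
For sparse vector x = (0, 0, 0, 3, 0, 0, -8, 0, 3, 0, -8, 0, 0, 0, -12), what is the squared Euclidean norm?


Non-zero entries: [(3, 3), (6, -8), (8, 3), (10, -8), (14, -12)]
Squares: [9, 64, 9, 64, 144]
||x||_2^2 = sum = 290.

290


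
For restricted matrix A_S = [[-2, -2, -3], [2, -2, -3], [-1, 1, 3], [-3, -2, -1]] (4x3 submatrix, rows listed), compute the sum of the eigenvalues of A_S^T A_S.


Sum of eigenvalues of A_S^T A_S = trace(A_S^T A_S) = sum of squared column norms of A_S.
A_S^T A_S diagonal: [18, 13, 28].
trace = 18 + 13 + 28 = 59.

59


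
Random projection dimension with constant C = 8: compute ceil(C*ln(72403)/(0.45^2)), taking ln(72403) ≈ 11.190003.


ln(72403) ≈ 11.190003.
eps^2 = 0.45^2 = 0.2025.
C*ln(N)/eps^2 ≈ 8*11.190003/0.2025 ≈ 442.0742.
m = ceil(442.0742) = 443.

443


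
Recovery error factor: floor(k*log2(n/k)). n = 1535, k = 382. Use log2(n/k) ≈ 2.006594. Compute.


log2(n/k) = log2(1535/382) ≈ 2.006594.
k*log2(n/k) ≈ 382*2.006594 = 766.518908.
floor(766.518908) = 766.

766


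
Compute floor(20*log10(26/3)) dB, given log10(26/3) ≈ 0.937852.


||x||/||e|| = 26/3.
log10(26/3) ≈ 0.937852.
20*log10(||x||/||e||) ≈ 20*0.937852 = 18.75704.
floor(18.75704) = 18.

18


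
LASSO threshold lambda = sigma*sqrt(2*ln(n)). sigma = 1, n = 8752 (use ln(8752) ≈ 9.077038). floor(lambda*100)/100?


ln(8752) ≈ 9.077038.
2*ln(n) ≈ 18.154076.
sqrt(2*ln(n)) ≈ sqrt(18.154076) ≈ 4.26076.
lambda ≈ 1*4.26076 = 4.26076.
floor(lambda*100)/100 = 4.26.

4.26


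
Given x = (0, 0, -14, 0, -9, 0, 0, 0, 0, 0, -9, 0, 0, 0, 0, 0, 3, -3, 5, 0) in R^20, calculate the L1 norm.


Non-zero entries: [(2, -14), (4, -9), (10, -9), (16, 3), (17, -3), (18, 5)]
Absolute values: [14, 9, 9, 3, 3, 5]
||x||_1 = sum = 43.

43


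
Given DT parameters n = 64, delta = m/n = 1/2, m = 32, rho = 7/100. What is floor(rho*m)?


m = 1/2*64 = 32.
rho = 7/100.
rho*m = 7/100*32 = 2.24.
k = floor(2.24) = 2.

2


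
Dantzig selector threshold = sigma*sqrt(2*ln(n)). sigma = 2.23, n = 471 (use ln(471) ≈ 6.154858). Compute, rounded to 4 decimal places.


ln(471) ≈ 6.154858.
2*ln(n) ≈ 12.309716.
sqrt(2*ln(n)) ≈ sqrt(12.309716) ≈ 3.50852.
threshold ≈ 2.23*3.50852 = 7.8239996 ≈ 7.8240.

7.8240


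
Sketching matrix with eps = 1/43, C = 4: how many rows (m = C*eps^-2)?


1/eps = 43.
(1/eps)^2 = 1849.
m = 4*1849 = 7396.

7396


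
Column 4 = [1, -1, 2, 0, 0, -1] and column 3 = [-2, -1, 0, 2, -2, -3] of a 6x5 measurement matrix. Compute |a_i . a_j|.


Inner product: 1*-2 + -1*-1 + 2*0 + 0*2 + 0*-2 + -1*-3
Products: [-2, 1, 0, 0, 0, 3]
Sum = 2.
|dot| = 2.

2


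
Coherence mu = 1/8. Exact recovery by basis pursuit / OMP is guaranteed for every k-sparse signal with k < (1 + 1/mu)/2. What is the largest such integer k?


1/mu = 8.
1 + 1/mu = 9.
(1 + 1/mu)/2 = 4.5 is not an integer, so k_max = floor(4.5) = 4.

4


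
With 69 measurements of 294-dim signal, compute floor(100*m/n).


100*m/n = 100*69/294 ≈ 23.4694.
floor = 23.

23


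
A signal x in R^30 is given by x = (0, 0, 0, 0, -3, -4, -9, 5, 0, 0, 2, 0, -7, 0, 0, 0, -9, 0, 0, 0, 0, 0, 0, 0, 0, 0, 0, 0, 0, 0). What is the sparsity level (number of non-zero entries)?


Non-zero positions: [4, 5, 6, 7, 10, 12, 16].
Sparsity = 7.

7


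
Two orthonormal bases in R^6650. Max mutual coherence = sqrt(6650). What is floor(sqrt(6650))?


81^2 = 6561 <= 6650 < 6724 = 82^2, so 81 <= sqrt(6650) < 82.
floor(sqrt(6650)) = 81.

81


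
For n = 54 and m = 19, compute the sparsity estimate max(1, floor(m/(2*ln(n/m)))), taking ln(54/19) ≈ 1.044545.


n/m = 54/19.
ln(n/m) ≈ 1.044545.
2*ln(n/m) ≈ 2.08909.
m/(2*ln(n/m)) ≈ 19/2.08909 ≈ 9.0949.
floor = 9.
k_max = max(1, 9) = 9.

9


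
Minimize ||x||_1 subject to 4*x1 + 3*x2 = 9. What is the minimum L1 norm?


Axis intercepts:
  x1 = 9/4, x2 = 0: L1 = 9/4
  x1 = 0, x2 = 3: L1 = 3
x* = (9/4, 0)
||x*||_1 = 9/4.

9/4


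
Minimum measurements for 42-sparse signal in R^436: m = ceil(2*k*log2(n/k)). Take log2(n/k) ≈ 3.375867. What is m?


log2(n/k) = log2(436/42) ≈ 3.375867.
2*k*log2(n/k) ≈ 2*42*3.375867 = 283.572828.
m = ceil(283.572828) = 284.

284


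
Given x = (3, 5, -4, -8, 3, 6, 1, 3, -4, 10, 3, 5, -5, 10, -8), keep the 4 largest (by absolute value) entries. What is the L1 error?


Sorted |x_i| descending: [10, 10, 8, 8, 6, 5, 5, 5, 4, 4, 3, 3, 3, 3, 1]
Keep top 4: [10, 10, 8, 8]
Tail entries: [6, 5, 5, 5, 4, 4, 3, 3, 3, 3, 1]
L1 error = sum of tail = 42.

42


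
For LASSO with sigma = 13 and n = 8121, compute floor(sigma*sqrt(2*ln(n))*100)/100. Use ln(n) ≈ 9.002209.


ln(8121) ≈ 9.002209.
2*ln(n) ≈ 18.004418.
sqrt(2*ln(n)) ≈ sqrt(18.004418) ≈ 4.243161.
lambda ≈ 13*4.243161 = 55.161093.
floor(lambda*100)/100 = 55.16.

55.16


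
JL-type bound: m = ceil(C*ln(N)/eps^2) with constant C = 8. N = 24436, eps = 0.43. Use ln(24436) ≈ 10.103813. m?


ln(24436) ≈ 10.103813.
eps^2 = 0.43^2 = 0.1849.
C*ln(N)/eps^2 ≈ 8*10.103813/0.1849 ≈ 437.1579.
m = ceil(437.1579) = 438.

438


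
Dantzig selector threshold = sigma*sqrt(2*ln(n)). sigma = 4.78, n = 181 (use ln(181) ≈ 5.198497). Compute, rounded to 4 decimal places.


ln(181) ≈ 5.198497.
2*ln(n) ≈ 10.396994.
sqrt(2*ln(n)) ≈ sqrt(10.396994) ≈ 3.224437.
threshold ≈ 4.78*3.224437 = 15.41280886 ≈ 15.4128.

15.4128


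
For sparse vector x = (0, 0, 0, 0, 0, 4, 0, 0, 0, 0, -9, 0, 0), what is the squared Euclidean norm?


Non-zero entries: [(5, 4), (10, -9)]
Squares: [16, 81]
||x||_2^2 = sum = 97.

97


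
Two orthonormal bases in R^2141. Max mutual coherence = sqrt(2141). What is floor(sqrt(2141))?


46^2 = 2116 <= 2141 < 2209 = 47^2, so 46 <= sqrt(2141) < 47.
floor(sqrt(2141)) = 46.

46


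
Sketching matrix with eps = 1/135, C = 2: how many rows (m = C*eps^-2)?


1/eps = 135.
(1/eps)^2 = 18225.
m = 2*18225 = 36450.

36450


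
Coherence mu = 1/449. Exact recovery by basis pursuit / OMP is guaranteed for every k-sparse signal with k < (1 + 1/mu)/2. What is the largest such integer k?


1/mu = 449.
1 + 1/mu = 450.
(1 + 1/mu)/2 = 225 is an integer and the inequality is strict, so k_max = 225 - 1 = 224.

224


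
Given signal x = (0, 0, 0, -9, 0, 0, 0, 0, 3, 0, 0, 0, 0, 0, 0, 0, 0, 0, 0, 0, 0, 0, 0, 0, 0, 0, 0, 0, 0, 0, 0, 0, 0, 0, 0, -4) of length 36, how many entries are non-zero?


Non-zero positions: [3, 8, 35].
Sparsity = 3.

3


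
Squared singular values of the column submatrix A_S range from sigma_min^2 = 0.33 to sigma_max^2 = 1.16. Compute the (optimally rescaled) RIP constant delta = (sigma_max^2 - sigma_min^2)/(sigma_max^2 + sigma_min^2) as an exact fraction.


lambda_max - lambda_min = 1.16 - 0.33 = 0.83.
lambda_max + lambda_min = 1.16 + 0.33 = 1.49.
delta = 0.83/1.49 = 83/149.

83/149


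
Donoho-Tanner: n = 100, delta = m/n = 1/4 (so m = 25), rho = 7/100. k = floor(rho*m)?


m = 1/4*100 = 25.
rho = 7/100.
rho*m = 7/100*25 = 1.75.
k = floor(1.75) = 1.

1


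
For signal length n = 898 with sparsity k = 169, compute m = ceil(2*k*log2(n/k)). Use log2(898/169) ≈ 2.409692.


log2(n/k) = log2(898/169) ≈ 2.409692.
2*k*log2(n/k) ≈ 2*169*2.409692 = 814.475896.
m = ceil(814.475896) = 815.

815


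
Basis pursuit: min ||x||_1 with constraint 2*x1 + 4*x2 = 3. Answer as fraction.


Axis intercepts:
  x1 = 3/2, x2 = 0: L1 = 3/2
  x1 = 0, x2 = 3/4: L1 = 3/4
x* = (0, 3/4)
||x*||_1 = 3/4.

3/4


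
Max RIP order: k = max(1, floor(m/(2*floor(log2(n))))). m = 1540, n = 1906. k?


floor(log2(1906)) = 10.
2*10 = 20.
m/(2*floor(log2(n))) = 1540/20 ≈ 77.0.
floor = 77.
k = max(1, 77) = 77.

77


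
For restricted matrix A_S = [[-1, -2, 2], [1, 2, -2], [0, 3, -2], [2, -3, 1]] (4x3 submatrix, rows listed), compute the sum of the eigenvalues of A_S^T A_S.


Sum of eigenvalues of A_S^T A_S = trace(A_S^T A_S) = sum of squared column norms of A_S.
A_S^T A_S diagonal: [6, 26, 13].
trace = 6 + 26 + 13 = 45.

45


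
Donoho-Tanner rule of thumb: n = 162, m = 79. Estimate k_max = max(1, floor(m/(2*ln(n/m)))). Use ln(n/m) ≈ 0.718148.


n/m = 162/79.
ln(n/m) ≈ 0.718148.
2*ln(n/m) ≈ 1.436296.
m/(2*ln(n/m)) ≈ 79/1.436296 ≈ 55.0026.
floor = 55.
k_max = max(1, 55) = 55.

55


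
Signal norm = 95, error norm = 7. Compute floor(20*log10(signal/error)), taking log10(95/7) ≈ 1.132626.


||x||/||e|| = 95/7.
log10(95/7) ≈ 1.132626.
20*log10(||x||/||e||) ≈ 20*1.132626 = 22.65252.
floor(22.65252) = 22.

22


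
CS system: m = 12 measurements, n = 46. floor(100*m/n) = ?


100*m/n = 100*12/46 ≈ 26.087.
floor = 26.

26


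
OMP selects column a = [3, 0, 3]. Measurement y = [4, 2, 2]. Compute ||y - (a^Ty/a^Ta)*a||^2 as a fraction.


a^T a = 18.
a^T y = 18.
coeff = 18/18 = 1.
||r||^2 = 6.

6


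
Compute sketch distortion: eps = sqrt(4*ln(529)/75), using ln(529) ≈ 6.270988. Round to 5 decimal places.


ln(529) ≈ 6.270988.
4*ln(N)/m ≈ 4*6.270988/75 ≈ 0.33445269.
eps = sqrt(0.33445269) ≈ 0.5783188 ≈ 0.57832.

0.57832


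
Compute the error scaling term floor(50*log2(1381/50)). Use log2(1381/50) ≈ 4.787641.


log2(n/k) = log2(1381/50) ≈ 4.787641.
k*log2(n/k) ≈ 50*4.787641 = 239.38205.
floor(239.38205) = 239.

239


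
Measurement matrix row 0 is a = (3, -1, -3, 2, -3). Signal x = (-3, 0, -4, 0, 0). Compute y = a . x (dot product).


Non-zero terms: ['3*-3', '-3*-4']
Products: [-9, 12]
y = sum = 3.

3


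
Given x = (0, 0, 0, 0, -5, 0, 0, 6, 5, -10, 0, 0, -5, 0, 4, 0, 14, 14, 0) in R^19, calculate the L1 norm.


Non-zero entries: [(4, -5), (7, 6), (8, 5), (9, -10), (12, -5), (14, 4), (16, 14), (17, 14)]
Absolute values: [5, 6, 5, 10, 5, 4, 14, 14]
||x||_1 = sum = 63.

63


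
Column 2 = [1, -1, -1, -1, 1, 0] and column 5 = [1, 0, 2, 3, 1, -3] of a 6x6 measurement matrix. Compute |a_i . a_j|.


Inner product: 1*1 + -1*0 + -1*2 + -1*3 + 1*1 + 0*-3
Products: [1, 0, -2, -3, 1, 0]
Sum = -3.
|dot| = 3.

3


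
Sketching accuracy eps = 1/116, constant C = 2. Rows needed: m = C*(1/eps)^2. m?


1/eps = 116.
(1/eps)^2 = 13456.
m = 2*13456 = 26912.

26912


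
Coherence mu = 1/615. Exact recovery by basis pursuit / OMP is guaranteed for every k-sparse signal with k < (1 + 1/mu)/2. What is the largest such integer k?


1/mu = 615.
1 + 1/mu = 616.
(1 + 1/mu)/2 = 308 is an integer and the inequality is strict, so k_max = 308 - 1 = 307.

307


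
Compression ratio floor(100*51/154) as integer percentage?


100*m/n = 100*51/154 ≈ 33.1169.
floor = 33.

33


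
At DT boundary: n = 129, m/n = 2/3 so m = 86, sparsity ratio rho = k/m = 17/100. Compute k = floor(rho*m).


m = 2/3*129 = 86.
rho = 17/100.
rho*m = 17/100*86 = 14.62.
k = floor(14.62) = 14.

14


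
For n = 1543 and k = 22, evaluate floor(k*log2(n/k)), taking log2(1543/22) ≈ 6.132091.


log2(n/k) = log2(1543/22) ≈ 6.132091.
k*log2(n/k) ≈ 22*6.132091 = 134.906002.
floor(134.906002) = 134.

134


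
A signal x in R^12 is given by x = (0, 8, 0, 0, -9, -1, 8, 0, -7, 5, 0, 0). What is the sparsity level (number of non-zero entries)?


Non-zero positions: [1, 4, 5, 6, 8, 9].
Sparsity = 6.

6


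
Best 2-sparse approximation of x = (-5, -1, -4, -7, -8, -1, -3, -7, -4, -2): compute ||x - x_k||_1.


Sorted |x_i| descending: [8, 7, 7, 5, 4, 4, 3, 2, 1, 1]
Keep top 2: [8, 7]
Tail entries: [7, 5, 4, 4, 3, 2, 1, 1]
L1 error = sum of tail = 27.

27


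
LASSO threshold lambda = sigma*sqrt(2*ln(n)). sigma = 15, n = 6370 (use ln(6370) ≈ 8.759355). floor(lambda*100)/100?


ln(6370) ≈ 8.759355.
2*ln(n) ≈ 17.51871.
sqrt(2*ln(n)) ≈ sqrt(17.51871) ≈ 4.185536.
lambda ≈ 15*4.185536 = 62.78304.
floor(lambda*100)/100 = 62.78.

62.78


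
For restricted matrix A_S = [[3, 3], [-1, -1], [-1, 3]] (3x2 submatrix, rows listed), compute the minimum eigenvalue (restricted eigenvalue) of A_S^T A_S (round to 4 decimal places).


A_S^T A_S = [[11, 7], [7, 19]].
trace = 30.
det = 160.
disc = trace^2 - 4*det = 900 - 4*160 = 260.
sqrt(260) ≈ 16.124515.
lam_min = (30 - sqrt(260))/2 ≈ (30 - 16.124515)/2 = 6.9377425 ≈ 6.9377.

6.9377


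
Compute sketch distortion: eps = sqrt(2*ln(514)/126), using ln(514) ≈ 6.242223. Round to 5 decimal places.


ln(514) ≈ 6.242223.
2*ln(N)/m ≈ 2*6.242223/126 ≈ 0.0990829.
eps = sqrt(0.0990829) ≈ 0.3147744 ≈ 0.31477.

0.31477


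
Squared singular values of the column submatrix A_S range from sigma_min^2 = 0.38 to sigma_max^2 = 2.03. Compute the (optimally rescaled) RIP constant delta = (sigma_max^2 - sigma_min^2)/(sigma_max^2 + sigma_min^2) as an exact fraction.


lambda_max - lambda_min = 2.03 - 0.38 = 1.65.
lambda_max + lambda_min = 2.03 + 0.38 = 2.41.
delta = 1.65/2.41 = 165/241.

165/241


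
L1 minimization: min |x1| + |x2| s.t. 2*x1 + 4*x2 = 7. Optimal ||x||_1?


Axis intercepts:
  x1 = 7/2, x2 = 0: L1 = 7/2
  x1 = 0, x2 = 7/4: L1 = 7/4
x* = (0, 7/4)
||x*||_1 = 7/4.

7/4


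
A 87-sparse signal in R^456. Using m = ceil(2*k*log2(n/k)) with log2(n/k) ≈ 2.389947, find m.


log2(n/k) = log2(456/87) ≈ 2.389947.
2*k*log2(n/k) ≈ 2*87*2.389947 = 415.850778.
m = ceil(415.850778) = 416.

416


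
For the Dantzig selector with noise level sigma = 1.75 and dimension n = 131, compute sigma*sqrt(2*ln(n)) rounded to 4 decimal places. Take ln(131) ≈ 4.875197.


ln(131) ≈ 4.875197.
2*ln(n) ≈ 9.750394.
sqrt(2*ln(n)) ≈ sqrt(9.750394) ≈ 3.122562.
threshold ≈ 1.75*3.122562 = 5.4644835 ≈ 5.4645.

5.4645


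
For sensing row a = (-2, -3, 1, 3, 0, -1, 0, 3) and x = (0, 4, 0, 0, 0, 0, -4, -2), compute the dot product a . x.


Non-zero terms: ['-3*4', '0*-4', '3*-2']
Products: [-12, 0, -6]
y = sum = -18.

-18


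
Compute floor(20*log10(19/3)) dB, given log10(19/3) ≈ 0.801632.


||x||/||e|| = 19/3.
log10(19/3) ≈ 0.801632.
20*log10(||x||/||e||) ≈ 20*0.801632 = 16.03264.
floor(16.03264) = 16.

16


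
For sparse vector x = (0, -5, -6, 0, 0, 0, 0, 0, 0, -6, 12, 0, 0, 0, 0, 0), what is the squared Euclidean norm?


Non-zero entries: [(1, -5), (2, -6), (9, -6), (10, 12)]
Squares: [25, 36, 36, 144]
||x||_2^2 = sum = 241.

241


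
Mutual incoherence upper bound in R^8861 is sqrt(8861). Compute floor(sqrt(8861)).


94^2 = 8836 <= 8861 < 9025 = 95^2, so 94 <= sqrt(8861) < 95.
floor(sqrt(8861)) = 94.

94


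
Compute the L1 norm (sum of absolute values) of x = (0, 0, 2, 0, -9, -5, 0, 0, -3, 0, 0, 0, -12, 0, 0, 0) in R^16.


Non-zero entries: [(2, 2), (4, -9), (5, -5), (8, -3), (12, -12)]
Absolute values: [2, 9, 5, 3, 12]
||x||_1 = sum = 31.

31


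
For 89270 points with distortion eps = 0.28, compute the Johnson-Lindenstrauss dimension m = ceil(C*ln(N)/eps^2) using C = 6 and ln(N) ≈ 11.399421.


ln(89270) ≈ 11.399421.
eps^2 = 0.28^2 = 0.0784.
C*ln(N)/eps^2 ≈ 6*11.399421/0.0784 ≈ 872.4047.
m = ceil(872.4047) = 873.

873


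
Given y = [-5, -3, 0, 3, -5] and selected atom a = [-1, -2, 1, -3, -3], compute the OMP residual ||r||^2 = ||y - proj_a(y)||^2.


a^T a = 24.
a^T y = 17.
coeff = 17/24 = 17/24.
||r||^2 = 1343/24.

1343/24


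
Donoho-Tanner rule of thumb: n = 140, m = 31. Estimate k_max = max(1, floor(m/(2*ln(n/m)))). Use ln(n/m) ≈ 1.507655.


n/m = 140/31.
ln(n/m) ≈ 1.507655.
2*ln(n/m) ≈ 3.01531.
m/(2*ln(n/m)) ≈ 31/3.01531 ≈ 10.2809.
floor = 10.
k_max = max(1, 10) = 10.

10


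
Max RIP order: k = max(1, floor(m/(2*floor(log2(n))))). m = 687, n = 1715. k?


floor(log2(1715)) = 10.
2*10 = 20.
m/(2*floor(log2(n))) = 687/20 ≈ 34.35.
floor = 34.
k = max(1, 34) = 34.

34


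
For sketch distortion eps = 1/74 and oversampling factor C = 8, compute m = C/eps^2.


1/eps = 74.
(1/eps)^2 = 5476.
m = 8*5476 = 43808.

43808


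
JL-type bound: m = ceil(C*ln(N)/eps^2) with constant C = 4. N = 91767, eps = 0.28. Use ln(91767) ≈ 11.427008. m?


ln(91767) ≈ 11.427008.
eps^2 = 0.28^2 = 0.0784.
C*ln(N)/eps^2 ≈ 4*11.427008/0.0784 ≈ 583.0106.
m = ceil(583.0106) = 584.

584


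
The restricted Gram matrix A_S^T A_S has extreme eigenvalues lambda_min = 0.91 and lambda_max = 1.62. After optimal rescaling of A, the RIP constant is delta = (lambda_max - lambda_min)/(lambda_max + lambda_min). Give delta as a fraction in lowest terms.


lambda_max - lambda_min = 1.62 - 0.91 = 0.71.
lambda_max + lambda_min = 1.62 + 0.91 = 2.53.
delta = 0.71/2.53 = 71/253.

71/253


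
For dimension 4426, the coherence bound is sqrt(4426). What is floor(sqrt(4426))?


66^2 = 4356 <= 4426 < 4489 = 67^2, so 66 <= sqrt(4426) < 67.
floor(sqrt(4426)) = 66.

66


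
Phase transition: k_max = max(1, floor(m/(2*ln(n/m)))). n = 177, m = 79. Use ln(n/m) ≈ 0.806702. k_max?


n/m = 177/79.
ln(n/m) ≈ 0.806702.
2*ln(n/m) ≈ 1.613404.
m/(2*ln(n/m)) ≈ 79/1.613404 ≈ 48.9648.
floor = 48.
k_max = max(1, 48) = 48.

48


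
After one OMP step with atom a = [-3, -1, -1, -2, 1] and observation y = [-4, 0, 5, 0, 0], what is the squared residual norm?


a^T a = 16.
a^T y = 7.
coeff = 7/16 = 7/16.
||r||^2 = 607/16.

607/16


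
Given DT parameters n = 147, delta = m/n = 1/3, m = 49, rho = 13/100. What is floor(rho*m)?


m = 1/3*147 = 49.
rho = 13/100.
rho*m = 13/100*49 = 6.37.
k = floor(6.37) = 6.

6


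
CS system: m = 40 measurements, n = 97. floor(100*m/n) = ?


100*m/n = 100*40/97 ≈ 41.2371.
floor = 41.

41


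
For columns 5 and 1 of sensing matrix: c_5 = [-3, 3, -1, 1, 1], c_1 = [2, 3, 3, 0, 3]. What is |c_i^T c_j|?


Inner product: -3*2 + 3*3 + -1*3 + 1*0 + 1*3
Products: [-6, 9, -3, 0, 3]
Sum = 3.
|dot| = 3.

3


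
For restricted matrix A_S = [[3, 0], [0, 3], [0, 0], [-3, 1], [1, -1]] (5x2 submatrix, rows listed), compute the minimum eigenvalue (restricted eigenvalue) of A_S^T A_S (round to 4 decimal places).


A_S^T A_S = [[19, -4], [-4, 11]].
trace = 30.
det = 193.
disc = trace^2 - 4*det = 900 - 4*193 = 128.
sqrt(128) ≈ 11.313708.
lam_min = (30 - sqrt(128))/2 ≈ (30 - 11.313708)/2 = 9.343146 ≈ 9.3431.

9.3431


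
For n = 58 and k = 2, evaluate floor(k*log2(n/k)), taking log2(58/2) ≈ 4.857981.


log2(n/k) = log2(58/2) ≈ 4.857981.
k*log2(n/k) ≈ 2*4.857981 = 9.715962.
floor(9.715962) = 9.

9


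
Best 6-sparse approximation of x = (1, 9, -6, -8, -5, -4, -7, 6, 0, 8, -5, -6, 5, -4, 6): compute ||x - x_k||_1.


Sorted |x_i| descending: [9, 8, 8, 7, 6, 6, 6, 6, 5, 5, 5, 4, 4, 1, 0]
Keep top 6: [9, 8, 8, 7, 6, 6]
Tail entries: [6, 6, 5, 5, 5, 4, 4, 1, 0]
L1 error = sum of tail = 36.

36


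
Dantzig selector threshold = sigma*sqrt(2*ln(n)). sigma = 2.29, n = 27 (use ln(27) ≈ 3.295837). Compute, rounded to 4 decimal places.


ln(27) ≈ 3.295837.
2*ln(n) ≈ 6.591674.
sqrt(2*ln(n)) ≈ sqrt(6.591674) ≈ 2.567426.
threshold ≈ 2.29*2.567426 = 5.87940554 ≈ 5.8794.

5.8794


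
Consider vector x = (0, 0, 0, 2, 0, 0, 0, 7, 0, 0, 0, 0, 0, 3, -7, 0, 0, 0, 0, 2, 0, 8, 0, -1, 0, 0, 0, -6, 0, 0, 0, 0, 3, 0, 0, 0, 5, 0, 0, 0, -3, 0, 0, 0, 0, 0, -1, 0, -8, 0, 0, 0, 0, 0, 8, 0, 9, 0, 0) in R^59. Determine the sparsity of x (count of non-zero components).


Non-zero positions: [3, 7, 13, 14, 19, 21, 23, 27, 32, 36, 40, 46, 48, 54, 56].
Sparsity = 15.

15


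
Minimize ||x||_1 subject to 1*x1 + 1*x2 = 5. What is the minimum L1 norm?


Axis intercepts:
  x1 = 5, x2 = 0: L1 = 5
  x1 = 0, x2 = 5: L1 = 5
x* = (5, 0)
||x*||_1 = 5.

5


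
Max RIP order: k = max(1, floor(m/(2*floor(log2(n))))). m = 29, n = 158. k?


floor(log2(158)) = 7.
2*7 = 14.
m/(2*floor(log2(n))) = 29/14 ≈ 2.0714.
floor = 2.
k = max(1, 2) = 2.

2


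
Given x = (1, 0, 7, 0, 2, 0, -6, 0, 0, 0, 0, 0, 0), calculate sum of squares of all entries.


Non-zero entries: [(0, 1), (2, 7), (4, 2), (6, -6)]
Squares: [1, 49, 4, 36]
||x||_2^2 = sum = 90.

90


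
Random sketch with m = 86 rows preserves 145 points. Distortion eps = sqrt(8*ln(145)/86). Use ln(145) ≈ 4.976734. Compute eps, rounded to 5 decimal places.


ln(145) ≈ 4.976734.
8*ln(N)/m ≈ 8*4.976734/86 ≈ 0.462952.
eps = sqrt(0.462952) ≈ 0.6804058 ≈ 0.68041.

0.68041


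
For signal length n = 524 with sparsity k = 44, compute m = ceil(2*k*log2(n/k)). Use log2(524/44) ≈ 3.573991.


log2(n/k) = log2(524/44) ≈ 3.573991.
2*k*log2(n/k) ≈ 2*44*3.573991 = 314.511208.
m = ceil(314.511208) = 315.

315


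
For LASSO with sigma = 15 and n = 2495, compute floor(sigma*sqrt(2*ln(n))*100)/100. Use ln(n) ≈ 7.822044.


ln(2495) ≈ 7.822044.
2*ln(n) ≈ 15.644088.
sqrt(2*ln(n)) ≈ sqrt(15.644088) ≈ 3.955261.
lambda ≈ 15*3.955261 = 59.328915.
floor(lambda*100)/100 = 59.32.

59.32


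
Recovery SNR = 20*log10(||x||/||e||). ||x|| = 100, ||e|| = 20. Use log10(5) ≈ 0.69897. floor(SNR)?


||x||/||e|| = 100/20 = 5.
log10(5) ≈ 0.69897.
20*log10(||x||/||e||) ≈ 20*0.69897 = 13.9794.
floor(13.9794) = 13.

13


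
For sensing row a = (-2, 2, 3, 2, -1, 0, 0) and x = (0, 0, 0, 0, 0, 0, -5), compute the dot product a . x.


Non-zero terms: ['0*-5']
Products: [0]
y = sum = 0.

0


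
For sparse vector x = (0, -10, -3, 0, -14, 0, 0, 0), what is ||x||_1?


Non-zero entries: [(1, -10), (2, -3), (4, -14)]
Absolute values: [10, 3, 14]
||x||_1 = sum = 27.

27


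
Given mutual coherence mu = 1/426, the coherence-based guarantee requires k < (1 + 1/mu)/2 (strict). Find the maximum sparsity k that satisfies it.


1/mu = 426.
1 + 1/mu = 427.
(1 + 1/mu)/2 = 213.5 is not an integer, so k_max = floor(213.5) = 213.

213


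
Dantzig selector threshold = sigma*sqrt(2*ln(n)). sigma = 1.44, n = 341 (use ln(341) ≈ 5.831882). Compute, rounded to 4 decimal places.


ln(341) ≈ 5.831882.
2*ln(n) ≈ 11.663764.
sqrt(2*ln(n)) ≈ sqrt(11.663764) ≈ 3.415225.
threshold ≈ 1.44*3.415225 = 4.917924 ≈ 4.9179.

4.9179


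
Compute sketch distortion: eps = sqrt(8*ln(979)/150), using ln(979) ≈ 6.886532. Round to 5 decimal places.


ln(979) ≈ 6.886532.
8*ln(N)/m ≈ 8*6.886532/150 ≈ 0.36728171.
eps = sqrt(0.36728171) ≈ 0.6060377 ≈ 0.60604.

0.60604


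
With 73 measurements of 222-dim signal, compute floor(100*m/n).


100*m/n = 100*73/222 ≈ 32.8829.
floor = 32.

32


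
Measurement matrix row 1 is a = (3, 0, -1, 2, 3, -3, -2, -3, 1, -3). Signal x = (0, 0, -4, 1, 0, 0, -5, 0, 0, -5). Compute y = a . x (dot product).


Non-zero terms: ['-1*-4', '2*1', '-2*-5', '-3*-5']
Products: [4, 2, 10, 15]
y = sum = 31.

31


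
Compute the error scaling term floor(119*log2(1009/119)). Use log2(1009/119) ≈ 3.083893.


log2(n/k) = log2(1009/119) ≈ 3.083893.
k*log2(n/k) ≈ 119*3.083893 = 366.983267.
floor(366.983267) = 366.

366


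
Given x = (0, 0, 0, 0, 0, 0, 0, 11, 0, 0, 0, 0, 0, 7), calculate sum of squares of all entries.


Non-zero entries: [(7, 11), (13, 7)]
Squares: [121, 49]
||x||_2^2 = sum = 170.

170


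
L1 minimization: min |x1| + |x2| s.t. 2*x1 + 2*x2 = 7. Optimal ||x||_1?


Axis intercepts:
  x1 = 7/2, x2 = 0: L1 = 7/2
  x1 = 0, x2 = 7/2: L1 = 7/2
x* = (7/2, 0)
||x*||_1 = 7/2.

7/2


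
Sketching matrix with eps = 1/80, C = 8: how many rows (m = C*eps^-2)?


1/eps = 80.
(1/eps)^2 = 6400.
m = 8*6400 = 51200.

51200


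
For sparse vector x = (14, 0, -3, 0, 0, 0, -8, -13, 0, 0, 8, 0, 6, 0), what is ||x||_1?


Non-zero entries: [(0, 14), (2, -3), (6, -8), (7, -13), (10, 8), (12, 6)]
Absolute values: [14, 3, 8, 13, 8, 6]
||x||_1 = sum = 52.

52


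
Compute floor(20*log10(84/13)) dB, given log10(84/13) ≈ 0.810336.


||x||/||e|| = 84/13.
log10(84/13) ≈ 0.810336.
20*log10(||x||/||e||) ≈ 20*0.810336 = 16.20672.
floor(16.20672) = 16.

16


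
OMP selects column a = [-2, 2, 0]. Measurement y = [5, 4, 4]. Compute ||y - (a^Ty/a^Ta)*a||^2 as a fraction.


a^T a = 8.
a^T y = -2.
coeff = -2/8 = -1/4.
||r||^2 = 113/2.

113/2


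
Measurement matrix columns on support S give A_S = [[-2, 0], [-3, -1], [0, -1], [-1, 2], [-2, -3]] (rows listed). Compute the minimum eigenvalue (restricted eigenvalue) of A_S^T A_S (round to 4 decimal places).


A_S^T A_S = [[18, 7], [7, 15]].
trace = 33.
det = 221.
disc = trace^2 - 4*det = 1089 - 4*221 = 205.
sqrt(205) ≈ 14.317821.
lam_min = (33 - sqrt(205))/2 ≈ (33 - 14.317821)/2 = 9.3410895 ≈ 9.3411.

9.3411


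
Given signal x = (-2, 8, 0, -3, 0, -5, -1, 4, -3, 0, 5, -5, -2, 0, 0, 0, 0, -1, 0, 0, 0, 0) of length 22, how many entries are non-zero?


Non-zero positions: [0, 1, 3, 5, 6, 7, 8, 10, 11, 12, 17].
Sparsity = 11.

11


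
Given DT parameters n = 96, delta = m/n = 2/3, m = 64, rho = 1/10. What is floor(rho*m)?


m = 2/3*96 = 64.
rho = 1/10.
rho*m = 1/10*64 = 6.4.
k = floor(6.4) = 6.

6
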